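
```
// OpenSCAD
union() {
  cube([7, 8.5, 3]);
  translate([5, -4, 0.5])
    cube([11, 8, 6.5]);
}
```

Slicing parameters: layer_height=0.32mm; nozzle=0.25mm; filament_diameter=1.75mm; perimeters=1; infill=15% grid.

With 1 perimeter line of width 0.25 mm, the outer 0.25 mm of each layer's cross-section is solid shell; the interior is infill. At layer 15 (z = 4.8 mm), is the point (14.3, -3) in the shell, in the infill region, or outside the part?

infill

At z = 4.8 mm: the cube does not reach this height (z outside [0, 3]); the 11×8 cube at (5, -4) contributes its full rectangle; Merging all regions: only the 11×8 cube at (5, -4) is present, so the union is just that shape — 1 connected region. Overall, the cross-section is a single solid region. The nearest boundary edge runs (5.00, -4.00)→(16.00, -4.00); distance from the point to it = 1.00 mm. The point is inside the cross-section and 1.00 mm from the nearest boundary — more than the 0.25 mm shell width (1 × 0.25), so it's in the infill interior.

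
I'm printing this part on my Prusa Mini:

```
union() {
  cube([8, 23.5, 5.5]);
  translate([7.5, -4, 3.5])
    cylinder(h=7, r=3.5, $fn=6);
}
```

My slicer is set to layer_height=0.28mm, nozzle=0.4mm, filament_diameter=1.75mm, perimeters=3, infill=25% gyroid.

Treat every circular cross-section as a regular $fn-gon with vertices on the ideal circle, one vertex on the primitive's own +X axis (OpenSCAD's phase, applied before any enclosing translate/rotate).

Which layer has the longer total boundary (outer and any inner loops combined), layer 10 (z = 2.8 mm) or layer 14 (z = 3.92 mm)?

layer 14 (z = 3.92 mm)

Layer 10 (z = 2.8): the 8×23.5 cube contributes its full rectangle (perimeter 63.00 mm); the cylinder at (7.5, -4) does not reach this height (z outside [3.5, 10.5]); Combining (union): only the 8×23.5 cube is present, so the union is just that shape — boundary = 63.00 mm. So its perimeter = 63.00 mm. Layer 14 (z = 3.92): the cube is present — its section is the full 8×23.5 rectangle (perimeter 63.00 mm); the r=3.5 cylinder at (7.5, -4) gives a regular 6-gon of circumradius 3.5 (constant along its height) (perimeter = 2·6·3.500·sin(180°/6) = 21.00 mm); Merging all regions: the 2 present regions are separate (no shared area or edge), so areas and boundary lengths simply add and each stays a separate island — boundary = 84.00 mm. So its perimeter = 84.00 mm. Layer 14 is larger (84.00 vs 63.00 mm).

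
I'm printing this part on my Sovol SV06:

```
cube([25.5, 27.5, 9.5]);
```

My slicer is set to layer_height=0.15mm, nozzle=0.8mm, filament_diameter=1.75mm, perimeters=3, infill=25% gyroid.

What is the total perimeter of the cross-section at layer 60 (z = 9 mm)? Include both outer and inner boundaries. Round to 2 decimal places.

106.00 mm

At z = 9 mm: the cube (footprint 25.5×27.5) is included at this height (perimeter 106.00 mm). Overall, the cross-section is a single solid region. Total boundary length (outer) = 106.00 mm.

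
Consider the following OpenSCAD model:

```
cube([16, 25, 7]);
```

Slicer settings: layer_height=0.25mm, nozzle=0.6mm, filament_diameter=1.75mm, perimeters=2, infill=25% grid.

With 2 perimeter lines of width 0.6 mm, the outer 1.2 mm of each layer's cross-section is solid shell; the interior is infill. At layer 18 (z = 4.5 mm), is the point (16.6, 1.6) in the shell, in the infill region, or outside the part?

At z = 4.5 mm: the cube (footprint 16×25) is included at this height. Overall, the cross-section is a single solid region. The nearest boundary edge runs (16.00, 0.00)→(16.00, 25.00); distance from the point to it = 0.60 mm. The point is not inside any of the regions above, so it lies outside the cross-section (0.60 mm from the nearest boundary).

outside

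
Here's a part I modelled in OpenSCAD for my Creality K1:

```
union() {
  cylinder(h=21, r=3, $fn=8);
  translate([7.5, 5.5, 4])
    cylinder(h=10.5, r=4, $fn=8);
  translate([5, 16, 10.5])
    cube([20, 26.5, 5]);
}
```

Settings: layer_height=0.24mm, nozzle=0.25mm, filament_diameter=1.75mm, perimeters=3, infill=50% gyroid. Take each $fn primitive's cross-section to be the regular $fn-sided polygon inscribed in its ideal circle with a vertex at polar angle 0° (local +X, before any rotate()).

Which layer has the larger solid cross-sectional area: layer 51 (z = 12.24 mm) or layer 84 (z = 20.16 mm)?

Layer 51 (z = 12.24): the cylinder: section is a regular 8-gon, circumradius r=3 (area = (8/2)·3.000²·sin(360°/8) = 25.46 mm²); the r=4 cylinder at (7.5, 5.5) gives a regular 8-gon of circumradius 4 (constant along its height) (area = (8/2)·4.000²·sin(360°/8) = 45.25 mm²); the 20×26.5 cube at (5, 16) contributes its full rectangle (area 530.00 mm²); Merging all regions: the 3 present regions are separate (no shared area or edge), so areas and boundary lengths simply add and each stays a separate island — area = 600.71 mm². So its area = 600.71 mm². Layer 84 (z = 20.16): the r=3 cylinder gives a regular 8-gon of circumradius 3 (constant along its height) (area = (8/2)·3.000²·sin(360°/8) = 25.46 mm²); the cylinder at (7.5, 5.5) is not intersected at this z (z outside [4, 14.5]); the cube at (5, 16) is absent (z outside [10.5, 15.5]); Merging all regions: only the r=3 cylinder is present, so the union is just that shape — area = 25.46 mm². So its area = 25.46 mm². Layer 51 is larger (600.71 vs 25.46 mm²).

layer 51 (z = 12.24 mm)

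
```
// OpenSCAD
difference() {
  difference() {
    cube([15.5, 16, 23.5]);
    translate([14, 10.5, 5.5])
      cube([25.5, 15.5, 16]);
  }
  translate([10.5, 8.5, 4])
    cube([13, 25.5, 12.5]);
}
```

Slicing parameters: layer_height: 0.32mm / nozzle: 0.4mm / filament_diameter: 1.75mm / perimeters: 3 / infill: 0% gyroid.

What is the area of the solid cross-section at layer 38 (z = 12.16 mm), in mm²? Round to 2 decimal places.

At z = 12.16 mm: the cube is present — its section is the full 15.5×16 rectangle (area 248.00 mm²); the cube at (14, 10.5) is present — its section is the full 25.5×15.5 rectangle (area 395.25 mm²); Taking the first minus the rest: starting from the 15.5×16 cube (248.00 mm²), the 25.5×15.5 cube at (14, 10.5) partially overlaps it — only the 8.25 mm² overlap (of its 395.25 mm²) is removed, clipping the outline — area = 239.75 mm²; the 13×25.5 cube at (10.5, 8.5) contributes its full rectangle (area 331.50 mm²); After the difference (first − rest): starting from that combined region (239.75 mm²), the 13×25.5 cube at (10.5, 8.5) partially overlaps it — only the 29.25 mm² overlap (of its 331.50 mm²) is removed, clipping the outline — area = 210.50 mm². Overall, the cross-section is a single solid region. Net area = 210.50 mm².

210.50 mm²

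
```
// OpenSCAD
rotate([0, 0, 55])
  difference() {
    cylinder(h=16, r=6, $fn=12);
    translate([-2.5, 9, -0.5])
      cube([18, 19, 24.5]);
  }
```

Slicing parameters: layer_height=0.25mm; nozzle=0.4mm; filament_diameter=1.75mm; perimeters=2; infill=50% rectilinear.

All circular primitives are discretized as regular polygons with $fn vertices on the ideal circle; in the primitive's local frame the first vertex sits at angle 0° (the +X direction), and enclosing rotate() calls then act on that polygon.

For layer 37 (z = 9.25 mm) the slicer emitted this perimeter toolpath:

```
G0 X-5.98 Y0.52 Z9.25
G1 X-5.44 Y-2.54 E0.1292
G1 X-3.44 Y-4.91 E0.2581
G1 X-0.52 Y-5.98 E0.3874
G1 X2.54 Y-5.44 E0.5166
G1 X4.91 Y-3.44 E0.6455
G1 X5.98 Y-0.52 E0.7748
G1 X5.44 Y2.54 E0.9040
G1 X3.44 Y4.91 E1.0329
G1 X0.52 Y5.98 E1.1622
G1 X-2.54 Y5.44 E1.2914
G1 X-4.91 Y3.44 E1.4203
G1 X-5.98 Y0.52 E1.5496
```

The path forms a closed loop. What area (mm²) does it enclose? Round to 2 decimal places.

108.02 mm²

Apply the shoelace formula to the sequence of (X, Y) vertices; enclosed area = 108.02 mm².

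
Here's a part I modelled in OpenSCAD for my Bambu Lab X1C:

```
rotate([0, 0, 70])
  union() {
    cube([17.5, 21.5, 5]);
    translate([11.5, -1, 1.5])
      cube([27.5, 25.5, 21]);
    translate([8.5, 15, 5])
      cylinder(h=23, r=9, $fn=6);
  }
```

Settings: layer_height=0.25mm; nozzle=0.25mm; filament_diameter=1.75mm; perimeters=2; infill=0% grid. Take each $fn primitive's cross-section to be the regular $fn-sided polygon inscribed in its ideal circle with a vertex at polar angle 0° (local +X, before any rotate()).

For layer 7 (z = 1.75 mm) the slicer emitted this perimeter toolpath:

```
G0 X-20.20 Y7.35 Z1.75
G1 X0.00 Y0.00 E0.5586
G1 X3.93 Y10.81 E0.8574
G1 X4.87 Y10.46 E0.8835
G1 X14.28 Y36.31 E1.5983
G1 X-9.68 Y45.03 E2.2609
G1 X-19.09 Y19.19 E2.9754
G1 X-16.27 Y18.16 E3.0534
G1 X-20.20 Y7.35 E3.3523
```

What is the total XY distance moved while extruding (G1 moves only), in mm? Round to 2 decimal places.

129.01 mm

Sum the Euclidean lengths of each G1 segment: total = 129.01 mm.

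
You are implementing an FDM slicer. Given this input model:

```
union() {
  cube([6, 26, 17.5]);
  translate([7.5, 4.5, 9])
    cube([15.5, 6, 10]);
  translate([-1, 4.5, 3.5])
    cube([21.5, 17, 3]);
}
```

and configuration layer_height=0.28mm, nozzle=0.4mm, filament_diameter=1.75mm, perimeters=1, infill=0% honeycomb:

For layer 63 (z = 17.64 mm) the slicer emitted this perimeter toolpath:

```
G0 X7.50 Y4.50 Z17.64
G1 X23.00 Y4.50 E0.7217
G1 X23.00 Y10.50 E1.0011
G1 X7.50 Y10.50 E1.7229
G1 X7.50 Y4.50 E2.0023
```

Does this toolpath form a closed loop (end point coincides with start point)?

yes

Start point (G0): (7.50, 4.50). End point (last G1): the path returns to the start — closed.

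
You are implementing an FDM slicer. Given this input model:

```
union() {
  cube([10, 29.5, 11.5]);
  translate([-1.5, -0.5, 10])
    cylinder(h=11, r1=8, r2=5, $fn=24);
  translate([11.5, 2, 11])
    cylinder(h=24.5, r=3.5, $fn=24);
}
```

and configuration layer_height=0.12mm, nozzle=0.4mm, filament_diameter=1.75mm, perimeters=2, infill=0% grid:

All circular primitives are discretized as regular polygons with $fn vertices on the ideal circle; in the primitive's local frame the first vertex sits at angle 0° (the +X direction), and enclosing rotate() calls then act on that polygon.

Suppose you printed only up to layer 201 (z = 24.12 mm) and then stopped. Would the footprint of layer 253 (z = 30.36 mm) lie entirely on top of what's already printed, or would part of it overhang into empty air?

Compare the two slices. At z = 24.12: the cube is not intersected at this z (z outside [0, 11.5]); the cone at (-1.5, -0.5) is not intersected at this z (z outside [10, 21]); the r=3.5 cylinder at (11.5, 2) gives a regular 24-gon of circumradius 3.5 (constant along its height) (area = (24/2)·3.500²·sin(360°/24) = 38.05 mm²); Combining (union): only the r=3.5 cylinder at (11.5, 2) is present, so the union is just that shape — area = 38.05 mm². At z = 30.36: the cube is absent (z outside [0, 11.5]); the cone at (-1.5, -0.5) is absent (z outside [10, 21]); the cylinder at (11.5, 2): section is a regular 24-gon, circumradius r=3.5 (area = (24/2)·3.500²·sin(360°/24) = 38.05 mm²); Taking the union: only the r=3.5 cylinder at (11.5, 2) is present, so the union is just that shape — area = 38.05 mm². Checking containment: the cross-section at z = 30.36 is a subset of the cross-section at z = 24.12.

entirely on top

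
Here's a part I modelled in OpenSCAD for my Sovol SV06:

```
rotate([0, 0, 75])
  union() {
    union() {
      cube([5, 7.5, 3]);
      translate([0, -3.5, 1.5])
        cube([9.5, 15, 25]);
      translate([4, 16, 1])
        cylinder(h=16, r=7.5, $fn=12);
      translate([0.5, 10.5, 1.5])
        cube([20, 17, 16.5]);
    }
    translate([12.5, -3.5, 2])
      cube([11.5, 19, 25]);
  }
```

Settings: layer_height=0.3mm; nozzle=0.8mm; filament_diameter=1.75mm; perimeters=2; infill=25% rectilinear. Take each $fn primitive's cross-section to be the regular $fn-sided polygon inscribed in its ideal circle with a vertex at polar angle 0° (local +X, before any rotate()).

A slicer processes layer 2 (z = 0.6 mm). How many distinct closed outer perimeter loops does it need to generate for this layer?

At z = 0.6 mm: the 5×7.5 cube contributes its full rectangle; the cube at (0, -3.5) is not intersected at this z (z outside [1.5, 26.5]); the cylinder at (4, 16) is not intersected at this z (z outside [1, 17]); the cube at (0.5, 10.5) is not intersected at this z (z outside [1.5, 18]); Merging all regions: only the 5×7.5 cube is present, so the union is just that shape — 1 connected region; the cube at (12.5, -3.5) is absent (z outside [2, 27]); Taking the union: only the result so far is present, so the union is just that shape — 1 connected region; (whole slice rotated 75° about Z — lengths, areas and connectivity unchanged). The result has 1 disconnected region.

1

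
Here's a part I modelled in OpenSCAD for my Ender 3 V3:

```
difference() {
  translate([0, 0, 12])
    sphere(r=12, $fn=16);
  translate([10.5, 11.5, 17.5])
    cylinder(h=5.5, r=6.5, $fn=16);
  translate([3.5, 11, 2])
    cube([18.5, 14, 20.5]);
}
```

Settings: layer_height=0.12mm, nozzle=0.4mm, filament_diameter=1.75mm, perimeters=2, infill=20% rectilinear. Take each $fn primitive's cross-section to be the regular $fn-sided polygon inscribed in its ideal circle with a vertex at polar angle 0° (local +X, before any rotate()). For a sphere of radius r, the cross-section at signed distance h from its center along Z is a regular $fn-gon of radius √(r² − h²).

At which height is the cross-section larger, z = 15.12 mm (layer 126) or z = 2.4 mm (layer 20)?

Layer 126 (z = 15.12): the sphere: section is a regular 16-gon, circumradius = √(r²−h²) = √(12²−3.12²) = 11.587 (area = (16/2)·11.587²·sin(360°/16) = 411.05 mm²); the cylinder at (10.5, 11.5) is not intersected at this z (z outside [17.5, 23]); the cube at (3.5, 11) (footprint 18.5×14) is included at this height (area 259.00 mm²); Subtracting the remaining from the first: starting from the r=12 sphere (411.05 mm²), the 18.5×14 cube at (3.5, 11) misses the remaining region (no effect) — area = 411.05 mm². So its area = 411.05 mm². Layer 20 (z = 2.4): the r=12 sphere slices to a regular 16-gon of circumradius 7.200 (√(r²−h²) with h=9.6 from center) (area = (16/2)·7.200²·sin(360°/16) = 158.71 mm²); the cylinder at (10.5, 11.5) is absent (z outside [17.5, 23]); the cube at (3.5, 11) (footprint 18.5×14) is included at this height (area 259.00 mm²); Subtracting the remaining from the first: starting from the r=12 sphere (158.71 mm²), the 18.5×14 cube at (3.5, 11) misses the remaining region (no effect) — area = 158.71 mm². So its area = 158.71 mm². Layer 126 is larger (411.05 vs 158.71 mm²).

layer 126 (z = 15.12 mm)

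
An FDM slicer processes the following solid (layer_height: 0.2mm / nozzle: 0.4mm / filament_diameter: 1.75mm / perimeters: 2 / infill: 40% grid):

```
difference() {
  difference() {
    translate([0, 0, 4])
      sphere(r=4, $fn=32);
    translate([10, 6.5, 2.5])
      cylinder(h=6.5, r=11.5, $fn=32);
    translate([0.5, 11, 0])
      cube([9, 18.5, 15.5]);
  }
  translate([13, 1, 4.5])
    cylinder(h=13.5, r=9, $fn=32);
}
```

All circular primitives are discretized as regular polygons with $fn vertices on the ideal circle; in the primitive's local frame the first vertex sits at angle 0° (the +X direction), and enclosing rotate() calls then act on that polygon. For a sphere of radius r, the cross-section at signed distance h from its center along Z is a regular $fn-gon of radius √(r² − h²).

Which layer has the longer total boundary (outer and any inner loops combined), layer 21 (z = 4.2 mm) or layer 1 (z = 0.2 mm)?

layer 21 (z = 4.2 mm)

Layer 21 (z = 4.2): the sphere: section is a regular 32-gon, circumradius = √(r²−h²) = √(4²−0.2²) = 3.995 (perimeter = 2·32·3.995·sin(180°/32) = 25.06 mm); the cylinder at (10, 6.5): section is a regular 32-gon, circumradius r=11.5 (perimeter = 2·32·11.500·sin(180°/32) = 72.14 mm); the 9×18.5 cube at (0.5, 11) contributes its full rectangle (perimeter 55.00 mm); Taking the first minus the rest: starting from the r=4 sphere, the r=11.5 cylinder at (10, 6.5) partially overlaps it — only the 19.46 mm² overlap (of its 412.81 mm²) is removed, clipping the outline; the 9×18.5 cube at (0.5, 11) misses the remaining region (no effect) — boundary = 22.61 mm; the cylinder at (13, 1) is not intersected at this z (z outside [4.5, 18]); Taking the first minus the rest: none of the subtracted shapes is present at this height, so the result so far is unchanged — boundary = 22.61 mm. So its perimeter = 22.61 mm. Layer 1 (z = 0.2): the r=4 sphere contributes a regular 32-gon of circumradius √(4²−3.8²) = 1.249 (perimeter = 2·32·1.249·sin(180°/32) = 7.84 mm); the cylinder at (10, 6.5) is absent (z outside [2.5, 9]); the cube at (0.5, 11) is present — its section is the full 9×18.5 rectangle (perimeter 55.00 mm); Taking the first minus the rest: starting from the r=4 sphere, the 9×18.5 cube at (0.5, 11) misses the remaining region (no effect) — boundary = 7.84 mm; the cylinder at (13, 1) is absent (z outside [4.5, 18]); After the difference (first − rest): none of the subtracted shapes is present at this height, so that combined region is unchanged — boundary = 7.84 mm. So its perimeter = 7.84 mm. Layer 21 is larger (22.61 vs 7.84 mm).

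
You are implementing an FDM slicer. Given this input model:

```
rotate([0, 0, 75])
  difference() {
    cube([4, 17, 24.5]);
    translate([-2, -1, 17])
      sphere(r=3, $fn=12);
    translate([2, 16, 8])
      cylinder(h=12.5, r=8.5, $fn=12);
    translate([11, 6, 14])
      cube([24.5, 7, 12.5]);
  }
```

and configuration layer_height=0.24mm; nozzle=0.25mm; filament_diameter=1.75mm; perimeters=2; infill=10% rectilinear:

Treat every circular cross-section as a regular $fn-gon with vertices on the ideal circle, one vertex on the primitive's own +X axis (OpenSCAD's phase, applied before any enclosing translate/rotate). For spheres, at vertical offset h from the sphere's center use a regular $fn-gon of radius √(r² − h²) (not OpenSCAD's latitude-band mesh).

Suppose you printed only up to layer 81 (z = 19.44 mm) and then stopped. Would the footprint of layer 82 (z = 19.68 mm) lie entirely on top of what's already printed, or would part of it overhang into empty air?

entirely on top

Compare the two slices. At z = 19.44: the cube is present — its section is the full 4×17 rectangle (area 68.00 mm²); the r=3 sphere at (-2, -1) slices to a regular 12-gon of circumradius 1.745 (√(r²−h²) with h=2.44 from center) (area = (12/2)·1.745²·sin(360°/12) = 9.14 mm²); the r=8.5 cylinder at (2, 16) contributes a regular 12-gon of circumradius 8.5 (area = (12/2)·8.500²·sin(360°/12) = 216.75 mm²); the 24.5×7 cube at (11, 6) contributes its full rectangle (area 171.50 mm²); After the difference (first − rest): starting from the 4×17 cube (68.00 mm²), the r=3 sphere at (-2, -1) misses the remaining region (no effect); the r=8.5 cylinder at (2, 16) partially overlaps it — only the 36.93 mm² overlap (of its 216.75 mm²) is removed, clipping the outline; the 24.5×7 cube at (11, 6) misses the remaining region (no effect) — area = 31.07 mm²; (whole slice rotated 75° about Z — lengths, areas and connectivity unchanged). At z = 19.68: the cube (footprint 4×17) is included at this height (area 68.00 mm²); the r=3 sphere at (-2, -1) contributes a regular 12-gon of circumradius √(3²−2.68²) = 1.348 (area = (12/2)·1.348²·sin(360°/12) = 5.45 mm²); the r=8.5 cylinder at (2, 16) contributes a regular 12-gon of circumradius 8.5 (area = (12/2)·8.500²·sin(360°/12) = 216.75 mm²); the cube at (11, 6) (footprint 24.5×7) is included at this height (area 171.50 mm²); Taking the first minus the rest: starting from the 4×17 cube (68.00 mm²), the r=3 sphere at (-2, -1) misses the remaining region (no effect); the r=8.5 cylinder at (2, 16) partially overlaps it — only the 36.93 mm² overlap (of its 216.75 mm²) is removed, clipping the outline; the 24.5×7 cube at (11, 6) misses the remaining region (no effect) — area = 31.07 mm²; (rotated 75° about Z; rotation is an isometry so areas/perimeters/island counts are preserved). Checking containment: the cross-section at z = 19.68 is a subset of the cross-section at z = 19.44.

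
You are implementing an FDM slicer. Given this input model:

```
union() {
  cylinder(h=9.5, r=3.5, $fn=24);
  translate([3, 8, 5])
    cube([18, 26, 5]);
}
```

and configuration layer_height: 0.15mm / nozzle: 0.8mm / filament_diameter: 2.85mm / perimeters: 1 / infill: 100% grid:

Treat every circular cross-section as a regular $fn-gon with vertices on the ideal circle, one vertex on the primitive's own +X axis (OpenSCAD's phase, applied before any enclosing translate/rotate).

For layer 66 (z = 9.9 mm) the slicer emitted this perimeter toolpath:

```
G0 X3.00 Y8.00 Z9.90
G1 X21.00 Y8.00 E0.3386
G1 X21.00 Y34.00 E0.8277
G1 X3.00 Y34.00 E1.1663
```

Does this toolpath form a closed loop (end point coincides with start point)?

no

Start point (G0): (3.00, 8.00). End point (last G1): the path does not return to the start — open.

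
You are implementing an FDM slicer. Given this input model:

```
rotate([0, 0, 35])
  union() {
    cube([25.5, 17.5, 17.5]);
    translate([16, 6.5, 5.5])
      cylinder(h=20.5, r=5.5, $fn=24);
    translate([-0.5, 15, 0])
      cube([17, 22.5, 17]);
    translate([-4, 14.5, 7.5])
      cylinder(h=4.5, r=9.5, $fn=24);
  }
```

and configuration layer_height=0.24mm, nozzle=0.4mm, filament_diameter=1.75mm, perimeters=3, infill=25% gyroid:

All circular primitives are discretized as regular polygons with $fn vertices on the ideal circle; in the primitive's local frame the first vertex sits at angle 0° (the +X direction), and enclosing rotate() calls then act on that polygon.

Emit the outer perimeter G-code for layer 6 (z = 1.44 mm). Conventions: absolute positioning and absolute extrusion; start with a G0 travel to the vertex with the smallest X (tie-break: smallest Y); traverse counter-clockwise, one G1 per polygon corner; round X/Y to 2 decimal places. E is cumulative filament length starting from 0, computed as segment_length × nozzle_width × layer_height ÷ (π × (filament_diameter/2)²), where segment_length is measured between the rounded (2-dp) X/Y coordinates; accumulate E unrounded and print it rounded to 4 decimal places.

At z = 1.44 mm: the cube is present — its section is the full 25.5×17.5 rectangle; the cylinder at (16, 6.5) does not reach this height (z outside [5.5, 26]); the cube at (-0.5, 15) (footprint 17×22.5) is included at this height; the cylinder at (-4, 14.5) does not reach this height (z outside [7.5, 12]); Merging all regions: the regions partially overlap (shared area 41.25 mm²), so overlapping operands fuse into one piece — 1 connected region; (rotated 35° about Z; rotation is an isometry so areas/perimeters/island counts are preserved). The outline is a single polygon with 8 vertices. Extrusion per mm of travel: 0.4 × 0.24 / (π × 0.875²) = 0.039912. Accumulating E over each segment gives final E = 5.0689.

G0 X-21.92 Y30.43 Z1.44
G1 X-9.01 Y12.00 E0.8981
G1 X-8.60 Y12.29 E0.9181
G1 X0.00 Y0.00 E1.5168
G1 X20.89 Y14.63 E2.5347
G1 X10.85 Y28.96 E3.2331
G1 X3.48 Y23.80 E3.5922
G1 X-7.99 Y40.18 E4.3903
G1 X-21.92 Y30.43 E5.0689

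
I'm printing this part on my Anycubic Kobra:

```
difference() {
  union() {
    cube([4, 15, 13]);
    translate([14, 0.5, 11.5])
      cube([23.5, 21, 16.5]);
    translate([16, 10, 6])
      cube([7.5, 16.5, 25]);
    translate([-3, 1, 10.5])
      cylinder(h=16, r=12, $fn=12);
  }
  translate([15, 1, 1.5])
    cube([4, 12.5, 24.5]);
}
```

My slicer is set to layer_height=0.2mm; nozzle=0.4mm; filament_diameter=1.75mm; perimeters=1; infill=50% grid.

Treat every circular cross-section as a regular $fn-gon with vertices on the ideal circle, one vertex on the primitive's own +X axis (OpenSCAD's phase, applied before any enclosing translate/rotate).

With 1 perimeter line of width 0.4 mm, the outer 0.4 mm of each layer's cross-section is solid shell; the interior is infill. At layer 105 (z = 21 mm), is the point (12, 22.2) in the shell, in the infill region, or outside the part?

outside

At z = 21 mm: the cube is not intersected at this z (z outside [0, 13]); the 23.5×21 cube at (14, 0.5) contributes its full rectangle; the 7.5×16.5 cube at (16, 10) contributes its full rectangle; the r=12 cylinder at (-3, 1) contributes a regular 12-gon of circumradius 12; Taking the union: the regions partially overlap (shared area 86.25 mm²), so overlapping operands fuse into one piece — 2 connected regions; the 4×12.5 cube at (15, 1) contributes its full rectangle; Subtracting the remaining from the first: starting from the result so far, the 4×12.5 cube at (15, 1) lies wholly inside it (removes its full 50.00 mm² and its 33.00 mm outline becomes a hole wall) — 2 connected regions with 1 hole. Overall, the cross-section has 2 separate islands and 1 hole. The nearest boundary edge runs (14.00, 21.50)→(16.00, 21.50); distance from the point to it = 2.12 mm. The point is not inside any of the regions above, so it lies outside the cross-section (2.12 mm from the nearest boundary).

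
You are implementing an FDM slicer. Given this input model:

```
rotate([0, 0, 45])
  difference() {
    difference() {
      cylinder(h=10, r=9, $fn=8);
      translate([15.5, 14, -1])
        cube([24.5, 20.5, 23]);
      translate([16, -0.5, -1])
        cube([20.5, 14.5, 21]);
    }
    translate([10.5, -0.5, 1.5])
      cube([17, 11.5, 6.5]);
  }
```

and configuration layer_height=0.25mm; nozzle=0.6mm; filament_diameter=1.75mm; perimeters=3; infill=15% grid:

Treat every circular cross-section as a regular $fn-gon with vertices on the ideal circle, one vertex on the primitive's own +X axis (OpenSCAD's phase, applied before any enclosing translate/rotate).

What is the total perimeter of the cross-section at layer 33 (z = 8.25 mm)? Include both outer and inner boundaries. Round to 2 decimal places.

55.11 mm

At z = 8.25 mm: the cylinder: section is a regular 8-gon, circumradius r=9 (perimeter = 2·8·9.000·sin(180°/8) = 55.11 mm); the cube at (15.5, 14) (footprint 24.5×20.5) is included at this height (perimeter 90.00 mm); the 20.5×14.5 cube at (16, -0.5) contributes its full rectangle (perimeter 70.00 mm); Subtracting the remaining from the first: starting from the r=9 cylinder, the 24.5×20.5 cube at (15.5, 14) misses the remaining region (no effect); the 20.5×14.5 cube at (16, -0.5) misses the remaining region (no effect) — boundary = 55.11 mm; the cube at (10.5, -0.5) is absent (z outside [1.5, 8]); Taking the first minus the rest: none of the subtracted shapes is present at this height, so that combined region is unchanged — boundary = 55.11 mm; (whole slice rotated 45° about Z — lengths, areas and connectivity unchanged). Overall, the cross-section is a single solid region. Total boundary length (outer) = 55.11 mm.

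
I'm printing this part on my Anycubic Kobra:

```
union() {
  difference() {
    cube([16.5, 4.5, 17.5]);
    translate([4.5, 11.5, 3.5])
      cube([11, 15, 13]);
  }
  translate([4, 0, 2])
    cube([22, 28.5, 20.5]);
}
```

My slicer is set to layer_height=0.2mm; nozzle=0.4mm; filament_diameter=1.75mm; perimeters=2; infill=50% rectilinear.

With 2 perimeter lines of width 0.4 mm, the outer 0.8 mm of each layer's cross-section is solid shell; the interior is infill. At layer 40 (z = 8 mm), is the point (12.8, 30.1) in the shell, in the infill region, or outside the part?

At z = 8 mm: the cube is present — its section is the full 16.5×4.5 rectangle; the cube at (4.5, 11.5) is present — its section is the full 11×15 rectangle; Subtracting the remaining from the first: starting from the 16.5×4.5 cube, the 11×15 cube at (4.5, 11.5) misses the remaining region (no effect) — 1 connected region; the cube at (4, 0) is present — its section is the full 22×28.5 rectangle; Taking the union: the regions partially overlap (shared area 56.25 mm²), so overlapping operands fuse into one piece — 1 connected region. Overall, the cross-section is a single solid region. The nearest boundary edge runs (4.00, 28.50)→(26.00, 28.50); distance from the point to it = 1.60 mm. The point is not inside any of the regions above, so it lies outside the cross-section (1.60 mm from the nearest boundary).

outside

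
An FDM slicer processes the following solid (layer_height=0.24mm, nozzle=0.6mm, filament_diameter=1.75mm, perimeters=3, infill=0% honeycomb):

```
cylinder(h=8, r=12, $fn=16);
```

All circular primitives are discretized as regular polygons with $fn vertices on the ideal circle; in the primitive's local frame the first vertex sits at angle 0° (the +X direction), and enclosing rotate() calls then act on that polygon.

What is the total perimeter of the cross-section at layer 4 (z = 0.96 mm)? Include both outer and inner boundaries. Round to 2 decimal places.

At z = 0.96 mm: the r=12 cylinder contributes a regular 16-gon of circumradius 12 (perimeter = 2·16·12.000·sin(180°/16) = 74.91 mm). Overall, the cross-section is a single solid region. Total boundary length (outer) = 74.91 mm.

74.91 mm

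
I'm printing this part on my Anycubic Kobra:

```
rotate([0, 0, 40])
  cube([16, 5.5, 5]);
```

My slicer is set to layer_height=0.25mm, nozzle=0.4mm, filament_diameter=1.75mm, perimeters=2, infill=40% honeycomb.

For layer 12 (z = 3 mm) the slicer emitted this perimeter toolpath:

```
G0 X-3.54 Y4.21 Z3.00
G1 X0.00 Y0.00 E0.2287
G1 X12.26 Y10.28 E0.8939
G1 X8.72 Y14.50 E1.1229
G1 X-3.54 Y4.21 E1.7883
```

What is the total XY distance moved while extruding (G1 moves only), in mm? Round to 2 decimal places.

Sum the Euclidean lengths of each G1 segment: total = 43.01 mm.

43.01 mm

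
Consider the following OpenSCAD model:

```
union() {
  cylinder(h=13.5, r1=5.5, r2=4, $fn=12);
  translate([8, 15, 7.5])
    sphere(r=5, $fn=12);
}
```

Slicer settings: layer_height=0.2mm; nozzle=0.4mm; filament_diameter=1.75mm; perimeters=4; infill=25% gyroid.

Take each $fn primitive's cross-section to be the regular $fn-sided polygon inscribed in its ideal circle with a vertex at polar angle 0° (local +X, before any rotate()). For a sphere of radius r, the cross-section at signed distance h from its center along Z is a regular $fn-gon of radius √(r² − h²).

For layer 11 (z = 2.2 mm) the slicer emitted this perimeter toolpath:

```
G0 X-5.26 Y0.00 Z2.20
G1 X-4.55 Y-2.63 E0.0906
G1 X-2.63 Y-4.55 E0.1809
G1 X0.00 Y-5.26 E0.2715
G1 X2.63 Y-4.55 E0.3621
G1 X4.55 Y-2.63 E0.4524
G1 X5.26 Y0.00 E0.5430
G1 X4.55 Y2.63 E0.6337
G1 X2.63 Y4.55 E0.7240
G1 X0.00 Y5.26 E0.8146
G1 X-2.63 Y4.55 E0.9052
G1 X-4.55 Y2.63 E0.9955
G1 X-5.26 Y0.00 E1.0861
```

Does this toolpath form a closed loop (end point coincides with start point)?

yes

Start point (G0): (-5.26, 0.00). End point (last G1): the path returns to the start — closed.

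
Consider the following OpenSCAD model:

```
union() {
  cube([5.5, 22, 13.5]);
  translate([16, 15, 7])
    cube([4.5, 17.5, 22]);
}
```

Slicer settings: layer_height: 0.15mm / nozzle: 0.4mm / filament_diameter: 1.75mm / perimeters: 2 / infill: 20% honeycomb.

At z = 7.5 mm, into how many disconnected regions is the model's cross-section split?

At z = 7.5 mm: the 5.5×22 cube contributes its full rectangle; the 4.5×17.5 cube at (16, 15) contributes its full rectangle; Merging all regions: the 2 present regions are separate (no shared area or edge), so areas and boundary lengths simply add and each stays a separate island — 2 connected regions. The result has 2 disconnected regions.

2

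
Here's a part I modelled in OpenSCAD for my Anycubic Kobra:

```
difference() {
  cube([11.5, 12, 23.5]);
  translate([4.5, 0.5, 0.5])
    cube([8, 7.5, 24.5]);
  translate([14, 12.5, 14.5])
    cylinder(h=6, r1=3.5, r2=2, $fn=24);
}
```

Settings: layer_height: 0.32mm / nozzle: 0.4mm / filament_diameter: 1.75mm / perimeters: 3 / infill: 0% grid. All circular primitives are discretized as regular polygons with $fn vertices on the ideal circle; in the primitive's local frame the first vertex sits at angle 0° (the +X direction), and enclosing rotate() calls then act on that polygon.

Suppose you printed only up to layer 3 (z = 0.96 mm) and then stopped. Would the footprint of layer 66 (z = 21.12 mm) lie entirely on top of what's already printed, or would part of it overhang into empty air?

entirely on top

Compare the two slices. At z = 0.96: the cube is present — its section is the full 11.5×12 rectangle (area 138.00 mm²); the cube at (4.5, 0.5) (footprint 8×7.5) is included at this height (area 60.00 mm²); the cone at (14, 12.5) is absent (z outside [14.5, 20.5]); Subtracting the remaining from the first: starting from the 11.5×12 cube (138.00 mm²), the 8×7.5 cube at (4.5, 0.5) partially overlaps it — only the 52.50 mm² overlap (of its 60.00 mm²) is removed, clipping the outline — area = 85.50 mm². At z = 21.12: the 11.5×12 cube contributes its full rectangle (area 138.00 mm²); the cube at (4.5, 0.5) (footprint 8×7.5) is included at this height (area 60.00 mm²); the cone at (14, 12.5) is absent (z outside [14.5, 20.5]); Taking the first minus the rest: starting from the 11.5×12 cube (138.00 mm²), the 8×7.5 cube at (4.5, 0.5) partially overlaps it — only the 52.50 mm² overlap (of its 60.00 mm²) is removed, clipping the outline — area = 85.50 mm². Checking containment: the cross-section at z = 21.12 is a subset of the cross-section at z = 0.96.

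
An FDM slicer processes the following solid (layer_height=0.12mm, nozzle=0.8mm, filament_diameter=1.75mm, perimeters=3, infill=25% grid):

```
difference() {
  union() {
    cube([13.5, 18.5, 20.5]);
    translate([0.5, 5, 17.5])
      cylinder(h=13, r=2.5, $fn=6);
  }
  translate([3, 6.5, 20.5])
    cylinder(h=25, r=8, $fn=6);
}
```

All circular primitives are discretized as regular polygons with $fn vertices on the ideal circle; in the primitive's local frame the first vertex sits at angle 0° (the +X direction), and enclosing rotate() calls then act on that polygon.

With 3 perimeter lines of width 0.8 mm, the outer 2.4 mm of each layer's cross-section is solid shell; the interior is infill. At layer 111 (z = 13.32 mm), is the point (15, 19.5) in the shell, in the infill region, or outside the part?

At z = 13.32 mm: the cube is present — its section is the full 13.5×18.5 rectangle; the cylinder at (0.5, 5) is not intersected at this z (z outside [17.5, 30.5]); Combining (union): only the 13.5×18.5 cube is present, so the union is just that shape — 1 connected region; the cylinder at (3, 6.5) is absent (z outside [20.5, 45.5]); Subtracting the remaining from the first: none of the subtracted shapes is present at this height, so that combined region is unchanged — 1 connected region. Overall, the cross-section is a single solid region. The nearest boundary edge runs (13.50, 0.00)→(13.50, 18.50); distance from the point to it = 1.80 mm. The point is not inside any of the regions above, so it lies outside the cross-section (1.80 mm from the nearest boundary).

outside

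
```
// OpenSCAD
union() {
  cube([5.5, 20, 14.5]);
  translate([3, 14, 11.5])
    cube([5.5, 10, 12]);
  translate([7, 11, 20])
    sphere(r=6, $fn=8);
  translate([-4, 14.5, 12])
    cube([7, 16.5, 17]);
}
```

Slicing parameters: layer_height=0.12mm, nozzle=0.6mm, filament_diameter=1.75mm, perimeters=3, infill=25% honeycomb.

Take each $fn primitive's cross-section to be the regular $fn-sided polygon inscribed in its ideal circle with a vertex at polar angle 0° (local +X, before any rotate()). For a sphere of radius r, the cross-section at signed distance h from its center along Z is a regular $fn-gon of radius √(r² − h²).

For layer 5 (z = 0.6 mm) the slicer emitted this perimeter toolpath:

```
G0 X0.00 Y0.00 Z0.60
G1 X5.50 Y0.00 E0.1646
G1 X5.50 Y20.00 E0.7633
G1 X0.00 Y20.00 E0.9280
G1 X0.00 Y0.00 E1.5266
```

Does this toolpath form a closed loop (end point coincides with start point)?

Start point (G0): (0.00, 0.00). End point (last G1): the path returns to the start — closed.

yes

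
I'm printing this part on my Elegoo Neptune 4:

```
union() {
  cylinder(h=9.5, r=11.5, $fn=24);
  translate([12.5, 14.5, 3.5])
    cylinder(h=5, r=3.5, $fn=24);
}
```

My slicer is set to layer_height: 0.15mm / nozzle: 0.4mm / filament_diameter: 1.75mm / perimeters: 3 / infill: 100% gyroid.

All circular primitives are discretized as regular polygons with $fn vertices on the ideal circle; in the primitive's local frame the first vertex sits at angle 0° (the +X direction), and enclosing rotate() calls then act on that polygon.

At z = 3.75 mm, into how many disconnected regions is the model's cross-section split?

2

At z = 3.75 mm: the r=11.5 cylinder contributes a regular 24-gon of circumradius 11.5; the r=3.5 cylinder at (12.5, 14.5) contributes a regular 24-gon of circumradius 3.5; Combining (union): the 2 present regions are separate (no shared area or edge), so areas and boundary lengths simply add and each stays a separate island — 2 connected regions. The result has 2 disconnected regions.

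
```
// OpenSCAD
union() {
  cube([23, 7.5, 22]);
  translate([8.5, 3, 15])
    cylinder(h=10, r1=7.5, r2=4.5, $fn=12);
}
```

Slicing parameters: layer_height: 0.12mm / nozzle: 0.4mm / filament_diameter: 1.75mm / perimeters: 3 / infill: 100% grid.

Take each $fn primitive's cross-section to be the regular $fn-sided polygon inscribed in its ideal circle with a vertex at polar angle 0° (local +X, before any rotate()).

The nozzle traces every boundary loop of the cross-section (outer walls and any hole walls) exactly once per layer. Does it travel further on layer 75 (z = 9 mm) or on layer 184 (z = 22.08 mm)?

layer 75 (z = 9 mm)

Layer 75 (z = 9): the cube (footprint 23×7.5) is included at this height (perimeter 61.00 mm); the cone at (8.5, 3) is absent (z outside [15, 25]); Combining (union): only the 23×7.5 cube is present, so the union is just that shape — boundary = 61.00 mm. So its perimeter = 61.00 mm. Layer 184 (z = 22.08): the cube does not reach this height (z outside [0, 22]); the cone at (8.5, 3) contributes a regular 12-gon of circumradius 5.376 (interpolated between r1=7.5 and r2=4.5 at t=0.708) (perimeter = 2·12·5.376·sin(180°/12) = 33.39 mm); Merging all regions: only the cone at (8.5, 3) is present, so the union is just that shape — boundary = 33.39 mm. So its perimeter = 33.39 mm. Layer 75 is larger (61.00 vs 33.39 mm).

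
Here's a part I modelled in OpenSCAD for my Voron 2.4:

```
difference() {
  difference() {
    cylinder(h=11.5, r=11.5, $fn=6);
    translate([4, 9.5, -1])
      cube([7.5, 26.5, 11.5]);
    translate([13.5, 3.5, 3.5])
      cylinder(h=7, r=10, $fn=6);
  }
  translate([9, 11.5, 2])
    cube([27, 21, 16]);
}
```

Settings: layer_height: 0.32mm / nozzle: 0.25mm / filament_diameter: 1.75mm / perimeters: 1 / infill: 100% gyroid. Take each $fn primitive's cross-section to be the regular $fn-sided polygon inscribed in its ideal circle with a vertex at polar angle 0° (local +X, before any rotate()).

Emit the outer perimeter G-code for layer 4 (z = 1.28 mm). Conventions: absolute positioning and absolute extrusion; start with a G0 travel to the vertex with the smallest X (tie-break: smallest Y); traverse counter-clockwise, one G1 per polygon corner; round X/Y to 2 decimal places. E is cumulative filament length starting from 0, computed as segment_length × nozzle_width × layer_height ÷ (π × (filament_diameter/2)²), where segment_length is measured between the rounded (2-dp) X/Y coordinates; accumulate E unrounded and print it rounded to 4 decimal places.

G0 X-11.50 Y0.00 Z1.28
G1 X-5.75 Y-9.96 E0.3825
G1 X5.75 Y-9.96 E0.7650
G1 X11.50 Y0.00 E1.1475
G1 X6.02 Y9.50 E1.5123
G1 X4.00 Y9.50 E1.5795
G1 X4.00 Y9.96 E1.5948
G1 X-5.75 Y9.96 E1.9191
G1 X-11.50 Y0.00 E2.3016

At z = 1.28 mm: the r=11.5 cylinder contributes a regular 6-gon of circumradius 11.5; the cube at (4, 9.5) (footprint 7.5×26.5) is included at this height; the cylinder at (13.5, 3.5) is absent (z outside [3.5, 10.5]); After the difference (first − rest): starting from the r=11.5 cylinder, the 7.5×26.5 cube at (4, 9.5) partially overlaps it — only the 0.86 mm² overlap (of its 198.75 mm²) is removed, clipping the outline — 1 connected region; the cube at (9, 11.5) does not reach this height (z outside [2, 18]); Taking the first minus the rest: none of the subtracted shapes is present at this height, so the result so far is unchanged — 1 connected region. The outline is a single polygon with 8 vertices. Extrusion per mm of travel: 0.25 × 0.32 / (π × 0.875²) = 0.033260. Accumulating E over each segment gives final E = 2.3016.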